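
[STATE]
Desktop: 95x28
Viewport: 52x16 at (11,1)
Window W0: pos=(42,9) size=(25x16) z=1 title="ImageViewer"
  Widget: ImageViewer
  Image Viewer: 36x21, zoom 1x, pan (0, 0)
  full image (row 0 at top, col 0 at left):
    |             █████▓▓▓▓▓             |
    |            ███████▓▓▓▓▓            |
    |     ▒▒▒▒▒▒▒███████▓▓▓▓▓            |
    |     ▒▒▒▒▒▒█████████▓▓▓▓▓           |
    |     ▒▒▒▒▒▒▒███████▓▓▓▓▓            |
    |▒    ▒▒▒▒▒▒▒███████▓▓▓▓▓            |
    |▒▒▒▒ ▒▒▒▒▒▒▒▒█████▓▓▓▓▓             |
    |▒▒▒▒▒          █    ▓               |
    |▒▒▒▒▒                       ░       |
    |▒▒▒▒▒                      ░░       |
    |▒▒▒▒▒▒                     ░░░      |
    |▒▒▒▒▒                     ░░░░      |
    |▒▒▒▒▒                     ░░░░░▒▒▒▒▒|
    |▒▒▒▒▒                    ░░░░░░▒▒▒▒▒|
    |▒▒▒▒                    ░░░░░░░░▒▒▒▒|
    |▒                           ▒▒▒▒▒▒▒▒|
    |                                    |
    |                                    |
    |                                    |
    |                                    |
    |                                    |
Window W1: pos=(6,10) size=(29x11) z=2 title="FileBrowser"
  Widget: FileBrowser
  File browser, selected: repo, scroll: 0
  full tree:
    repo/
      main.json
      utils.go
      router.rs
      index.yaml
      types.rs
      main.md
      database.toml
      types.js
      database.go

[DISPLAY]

                                                    
                                                    
                                                    
                                                    
                                                    
                                                    
                                                    
                                                    
                               ┏━━━━━━━━━━━━━━━━━━━━
━━━━━━━━━━━━━━━━━━━━━━━┓       ┃ ImageViewer        
eBrowser               ┃       ┠────────────────────
───────────────────────┨       ┃             █████▓▓
] repo/                ┃       ┃            ███████▓
main.json              ┃       ┃     ▒▒▒▒▒▒▒███████▓
utils.go               ┃       ┃     ▒▒▒▒▒▒█████████
router.rs              ┃       ┃     ▒▒▒▒▒▒▒███████▓


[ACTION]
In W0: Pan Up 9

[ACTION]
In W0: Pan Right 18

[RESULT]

                                                    
                                                    
                                                    
                                                    
                                                    
                                                    
                                                    
                                                    
                               ┏━━━━━━━━━━━━━━━━━━━━
━━━━━━━━━━━━━━━━━━━━━━━┓       ┃ ImageViewer        
eBrowser               ┃       ┠────────────────────
───────────────────────┨       ┃▓▓▓▓▓               
] repo/                ┃       ┃█▓▓▓▓▓              
main.json              ┃       ┃█▓▓▓▓▓              
utils.go               ┃       ┃██▓▓▓▓▓             
router.rs              ┃       ┃█▓▓▓▓▓              


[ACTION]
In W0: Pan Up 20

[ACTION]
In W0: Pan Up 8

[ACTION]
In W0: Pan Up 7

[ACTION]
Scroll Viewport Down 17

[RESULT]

───────────────────────┨       ┃▓▓▓▓▓               
] repo/                ┃       ┃█▓▓▓▓▓              
main.json              ┃       ┃█▓▓▓▓▓              
utils.go               ┃       ┃██▓▓▓▓▓             
router.rs              ┃       ┃█▓▓▓▓▓              
index.yaml             ┃       ┃█▓▓▓▓▓              
types.rs               ┃       ┃▓▓▓▓▓               
main.md                ┃       ┃  ▓                 
━━━━━━━━━━━━━━━━━━━━━━━┛       ┃          ░         
                               ┃         ░░         
                               ┃         ░░░        
                               ┃        ░░░░        
                               ┗━━━━━━━━━━━━━━━━━━━━
                                                    
                                                    
                                                    


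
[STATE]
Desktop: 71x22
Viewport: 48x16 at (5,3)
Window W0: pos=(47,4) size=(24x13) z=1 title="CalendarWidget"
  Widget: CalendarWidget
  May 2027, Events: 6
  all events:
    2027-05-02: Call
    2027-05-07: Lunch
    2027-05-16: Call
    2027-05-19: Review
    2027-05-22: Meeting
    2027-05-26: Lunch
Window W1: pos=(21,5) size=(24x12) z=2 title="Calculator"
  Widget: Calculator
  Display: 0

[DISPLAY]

                                                
                                          ┏━━━━━
                ┏━━━━━━━━━━━━━━━━━━━━━━┓  ┃ Cale
                ┃ Calculator           ┃  ┠─────
                ┠──────────────────────┨  ┃     
                ┃                     0┃  ┃Mo Tu
                ┃┌───┬───┬───┬───┐     ┃  ┃     
                ┃│ 7 │ 8 │ 9 │ ÷ │     ┃  ┃ 3  4
                ┃├───┼───┼───┼───┤     ┃  ┃10 11
                ┃│ 4 │ 5 │ 6 │ × │     ┃  ┃17 18
                ┃├───┼───┼───┼───┤     ┃  ┃24 25
                ┃│ 1 │ 2 │ 3 │ - │     ┃  ┃31   
                ┃└───┴───┴───┴───┘     ┃  ┃     
                ┗━━━━━━━━━━━━━━━━━━━━━━┛  ┗━━━━━
                                                
                                                


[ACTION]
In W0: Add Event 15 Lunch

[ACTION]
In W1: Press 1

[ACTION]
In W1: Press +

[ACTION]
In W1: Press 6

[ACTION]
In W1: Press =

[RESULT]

                                                
                                          ┏━━━━━
                ┏━━━━━━━━━━━━━━━━━━━━━━┓  ┃ Cale
                ┃ Calculator           ┃  ┠─────
                ┠──────────────────────┨  ┃     
                ┃                     7┃  ┃Mo Tu
                ┃┌───┬───┬───┬───┐     ┃  ┃     
                ┃│ 7 │ 8 │ 9 │ ÷ │     ┃  ┃ 3  4
                ┃├───┼───┼───┼───┤     ┃  ┃10 11
                ┃│ 4 │ 5 │ 6 │ × │     ┃  ┃17 18
                ┃├───┼───┼───┼───┤     ┃  ┃24 25
                ┃│ 1 │ 2 │ 3 │ - │     ┃  ┃31   
                ┃└───┴───┴───┴───┘     ┃  ┃     
                ┗━━━━━━━━━━━━━━━━━━━━━━┛  ┗━━━━━
                                                
                                                


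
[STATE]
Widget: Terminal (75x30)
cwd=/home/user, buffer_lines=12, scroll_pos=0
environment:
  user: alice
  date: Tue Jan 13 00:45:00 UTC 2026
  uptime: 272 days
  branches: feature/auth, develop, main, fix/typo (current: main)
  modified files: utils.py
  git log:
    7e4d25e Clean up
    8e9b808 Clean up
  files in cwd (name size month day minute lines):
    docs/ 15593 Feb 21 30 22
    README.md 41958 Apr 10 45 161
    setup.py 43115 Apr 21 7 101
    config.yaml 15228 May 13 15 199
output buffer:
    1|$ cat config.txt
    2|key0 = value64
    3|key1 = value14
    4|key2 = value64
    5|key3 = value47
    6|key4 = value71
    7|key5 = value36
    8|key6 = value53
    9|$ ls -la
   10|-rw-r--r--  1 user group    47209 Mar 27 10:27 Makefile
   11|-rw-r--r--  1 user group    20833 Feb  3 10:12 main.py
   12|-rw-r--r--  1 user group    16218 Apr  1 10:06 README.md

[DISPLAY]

$ cat config.txt                                                           
key0 = value64                                                             
key1 = value14                                                             
key2 = value64                                                             
key3 = value47                                                             
key4 = value71                                                             
key5 = value36                                                             
key6 = value53                                                             
$ ls -la                                                                   
-rw-r--r--  1 user group    47209 Mar 27 10:27 Makefile                    
-rw-r--r--  1 user group    20833 Feb  3 10:12 main.py                     
-rw-r--r--  1 user group    16218 Apr  1 10:06 README.md                   
$ █                                                                        
                                                                           
                                                                           
                                                                           
                                                                           
                                                                           
                                                                           
                                                                           
                                                                           
                                                                           
                                                                           
                                                                           
                                                                           
                                                                           
                                                                           
                                                                           
                                                                           
                                                                           


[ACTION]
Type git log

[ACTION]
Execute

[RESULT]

$ cat config.txt                                                           
key0 = value64                                                             
key1 = value14                                                             
key2 = value64                                                             
key3 = value47                                                             
key4 = value71                                                             
key5 = value36                                                             
key6 = value53                                                             
$ ls -la                                                                   
-rw-r--r--  1 user group    47209 Mar 27 10:27 Makefile                    
-rw-r--r--  1 user group    20833 Feb  3 10:12 main.py                     
-rw-r--r--  1 user group    16218 Apr  1 10:06 README.md                   
$ git log                                                                  
7e4d25e Clean up                                                           
8e9b808 Clean up                                                           
$ █                                                                        
                                                                           
                                                                           
                                                                           
                                                                           
                                                                           
                                                                           
                                                                           
                                                                           
                                                                           
                                                                           
                                                                           
                                                                           
                                                                           
                                                                           


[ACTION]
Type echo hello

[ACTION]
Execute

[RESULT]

$ cat config.txt                                                           
key0 = value64                                                             
key1 = value14                                                             
key2 = value64                                                             
key3 = value47                                                             
key4 = value71                                                             
key5 = value36                                                             
key6 = value53                                                             
$ ls -la                                                                   
-rw-r--r--  1 user group    47209 Mar 27 10:27 Makefile                    
-rw-r--r--  1 user group    20833 Feb  3 10:12 main.py                     
-rw-r--r--  1 user group    16218 Apr  1 10:06 README.md                   
$ git log                                                                  
7e4d25e Clean up                                                           
8e9b808 Clean up                                                           
$ echo hello                                                               
hello                                                                      
$ █                                                                        
                                                                           
                                                                           
                                                                           
                                                                           
                                                                           
                                                                           
                                                                           
                                                                           
                                                                           
                                                                           
                                                                           
                                                                           


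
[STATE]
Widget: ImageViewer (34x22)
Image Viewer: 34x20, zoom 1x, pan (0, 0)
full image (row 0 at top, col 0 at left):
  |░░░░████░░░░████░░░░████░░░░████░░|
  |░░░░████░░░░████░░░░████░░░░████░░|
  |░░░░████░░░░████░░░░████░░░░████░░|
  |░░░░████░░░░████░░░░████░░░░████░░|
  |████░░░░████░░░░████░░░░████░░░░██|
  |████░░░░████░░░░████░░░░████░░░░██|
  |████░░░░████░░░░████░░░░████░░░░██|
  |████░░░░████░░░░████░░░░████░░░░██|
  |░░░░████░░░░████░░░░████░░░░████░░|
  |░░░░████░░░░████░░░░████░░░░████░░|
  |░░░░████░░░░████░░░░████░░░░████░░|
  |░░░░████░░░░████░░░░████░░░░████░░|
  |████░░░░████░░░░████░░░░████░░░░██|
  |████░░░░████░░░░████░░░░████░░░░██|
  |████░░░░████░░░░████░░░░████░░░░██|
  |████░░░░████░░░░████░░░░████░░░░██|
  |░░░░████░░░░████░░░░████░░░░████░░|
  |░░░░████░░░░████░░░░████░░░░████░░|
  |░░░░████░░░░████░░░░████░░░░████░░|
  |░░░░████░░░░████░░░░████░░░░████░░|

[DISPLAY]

░░░░████░░░░████░░░░████░░░░████░░
░░░░████░░░░████░░░░████░░░░████░░
░░░░████░░░░████░░░░████░░░░████░░
░░░░████░░░░████░░░░████░░░░████░░
████░░░░████░░░░████░░░░████░░░░██
████░░░░████░░░░████░░░░████░░░░██
████░░░░████░░░░████░░░░████░░░░██
████░░░░████░░░░████░░░░████░░░░██
░░░░████░░░░████░░░░████░░░░████░░
░░░░████░░░░████░░░░████░░░░████░░
░░░░████░░░░████░░░░████░░░░████░░
░░░░████░░░░████░░░░████░░░░████░░
████░░░░████░░░░████░░░░████░░░░██
████░░░░████░░░░████░░░░████░░░░██
████░░░░████░░░░████░░░░████░░░░██
████░░░░████░░░░████░░░░████░░░░██
░░░░████░░░░████░░░░████░░░░████░░
░░░░████░░░░████░░░░████░░░░████░░
░░░░████░░░░████░░░░████░░░░████░░
░░░░████░░░░████░░░░████░░░░████░░
                                  
                                  


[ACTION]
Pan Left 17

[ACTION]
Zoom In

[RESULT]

░░░░░░░░████████░░░░░░░░████████░░
░░░░░░░░████████░░░░░░░░████████░░
░░░░░░░░████████░░░░░░░░████████░░
░░░░░░░░████████░░░░░░░░████████░░
░░░░░░░░████████░░░░░░░░████████░░
░░░░░░░░████████░░░░░░░░████████░░
░░░░░░░░████████░░░░░░░░████████░░
░░░░░░░░████████░░░░░░░░████████░░
████████░░░░░░░░████████░░░░░░░░██
████████░░░░░░░░████████░░░░░░░░██
████████░░░░░░░░████████░░░░░░░░██
████████░░░░░░░░████████░░░░░░░░██
████████░░░░░░░░████████░░░░░░░░██
████████░░░░░░░░████████░░░░░░░░██
████████░░░░░░░░████████░░░░░░░░██
████████░░░░░░░░████████░░░░░░░░██
░░░░░░░░████████░░░░░░░░████████░░
░░░░░░░░████████░░░░░░░░████████░░
░░░░░░░░████████░░░░░░░░████████░░
░░░░░░░░████████░░░░░░░░████████░░
░░░░░░░░████████░░░░░░░░████████░░
░░░░░░░░████████░░░░░░░░████████░░


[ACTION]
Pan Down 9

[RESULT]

████████░░░░░░░░████████░░░░░░░░██
████████░░░░░░░░████████░░░░░░░░██
████████░░░░░░░░████████░░░░░░░░██
████████░░░░░░░░████████░░░░░░░░██
████████░░░░░░░░████████░░░░░░░░██
████████░░░░░░░░████████░░░░░░░░██
████████░░░░░░░░████████░░░░░░░░██
░░░░░░░░████████░░░░░░░░████████░░
░░░░░░░░████████░░░░░░░░████████░░
░░░░░░░░████████░░░░░░░░████████░░
░░░░░░░░████████░░░░░░░░████████░░
░░░░░░░░████████░░░░░░░░████████░░
░░░░░░░░████████░░░░░░░░████████░░
░░░░░░░░████████░░░░░░░░████████░░
░░░░░░░░████████░░░░░░░░████████░░
████████░░░░░░░░████████░░░░░░░░██
████████░░░░░░░░████████░░░░░░░░██
████████░░░░░░░░████████░░░░░░░░██
████████░░░░░░░░████████░░░░░░░░██
████████░░░░░░░░████████░░░░░░░░██
████████░░░░░░░░████████░░░░░░░░██
████████░░░░░░░░████████░░░░░░░░██


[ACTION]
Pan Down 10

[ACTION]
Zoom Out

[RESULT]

░░░░████░░░░████░░░░████░░░░████░░
                                  
                                  
                                  
                                  
                                  
                                  
                                  
                                  
                                  
                                  
                                  
                                  
                                  
                                  
                                  
                                  
                                  
                                  
                                  
                                  
                                  


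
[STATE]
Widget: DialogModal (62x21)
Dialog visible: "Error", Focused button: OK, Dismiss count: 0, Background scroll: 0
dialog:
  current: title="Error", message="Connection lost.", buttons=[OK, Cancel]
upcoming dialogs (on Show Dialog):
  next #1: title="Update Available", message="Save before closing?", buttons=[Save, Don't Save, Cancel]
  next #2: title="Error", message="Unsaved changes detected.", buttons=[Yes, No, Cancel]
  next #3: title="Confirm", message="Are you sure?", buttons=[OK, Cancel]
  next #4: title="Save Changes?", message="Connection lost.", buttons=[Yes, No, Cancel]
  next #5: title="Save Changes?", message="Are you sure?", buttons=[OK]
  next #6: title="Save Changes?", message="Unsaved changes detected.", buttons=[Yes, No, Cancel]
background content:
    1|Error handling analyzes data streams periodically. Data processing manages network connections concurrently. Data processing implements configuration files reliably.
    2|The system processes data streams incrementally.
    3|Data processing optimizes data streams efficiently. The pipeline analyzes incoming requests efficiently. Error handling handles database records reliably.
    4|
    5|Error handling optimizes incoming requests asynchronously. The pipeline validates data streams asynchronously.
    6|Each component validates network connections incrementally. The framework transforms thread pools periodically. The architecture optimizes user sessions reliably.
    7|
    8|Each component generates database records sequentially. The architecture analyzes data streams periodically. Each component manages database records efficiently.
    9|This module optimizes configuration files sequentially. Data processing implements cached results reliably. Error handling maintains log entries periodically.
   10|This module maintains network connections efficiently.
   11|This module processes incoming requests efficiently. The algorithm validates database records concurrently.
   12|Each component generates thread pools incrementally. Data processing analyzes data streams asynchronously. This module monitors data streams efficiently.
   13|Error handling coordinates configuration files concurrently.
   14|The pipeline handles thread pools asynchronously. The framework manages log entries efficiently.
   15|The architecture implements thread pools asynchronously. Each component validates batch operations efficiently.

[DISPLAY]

Error handling analyzes data streams periodically. Data proces
The system processes data streams incrementally.              
Data processing optimizes data streams efficiently. The pipeli
                                                              
Error handling optimizes incoming requests asynchronously. The
Each component validates network connections incrementally. Th
                                                              
Each component generates database records sequentially. The ar
This module optimizes┌──────────────────┐ sequentially. Data p
This module maintains│      Error       │ efficiently.        
This module processes│ Connection lost. │fficiently. The algor
Each component genera│  [OK]  Cancel    │rementally. Data proc
Error handling coordi└──────────────────┘files concurrently.  
The pipeline handles thread pools asynchronously. The framewor
The architecture implements thread pools asynchronously. Each 
                                                              
                                                              
                                                              
                                                              
                                                              
                                                              


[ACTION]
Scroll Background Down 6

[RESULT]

                                                              
Each component generates database records sequentially. The ar
This module optimizes configuration files sequentially. Data p
This module maintains network connections efficiently.        
This module processes incoming requests efficiently. The algor
Each component generates thread pools incrementally. Data proc
Error handling coordinates configuration files concurrently.  
The pipeline handles thread pools asynchronously. The framewor
The architecture impl┌──────────────────┐asynchronously. Each 
                     │      Error       │                     
                     │ Connection lost. │                     
                     │  [OK]  Cancel    │                     
                     └──────────────────┘                     
                                                              
                                                              
                                                              
                                                              
                                                              
                                                              
                                                              
                                                              


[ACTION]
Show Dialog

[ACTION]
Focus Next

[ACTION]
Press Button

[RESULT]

                                                              
Each component generates database records sequentially. The ar
This module optimizes configuration files sequentially. Data p
This module maintains network connections efficiently.        
This module processes incoming requests efficiently. The algor
Each component generates thread pools incrementally. Data proc
Error handling coordinates configuration files concurrently.  
The pipeline handles thread pools asynchronously. The framewor
The architecture implements thread pools asynchronously. Each 
                                                              
                                                              
                                                              
                                                              
                                                              
                                                              
                                                              
                                                              
                                                              
                                                              
                                                              
                                                              


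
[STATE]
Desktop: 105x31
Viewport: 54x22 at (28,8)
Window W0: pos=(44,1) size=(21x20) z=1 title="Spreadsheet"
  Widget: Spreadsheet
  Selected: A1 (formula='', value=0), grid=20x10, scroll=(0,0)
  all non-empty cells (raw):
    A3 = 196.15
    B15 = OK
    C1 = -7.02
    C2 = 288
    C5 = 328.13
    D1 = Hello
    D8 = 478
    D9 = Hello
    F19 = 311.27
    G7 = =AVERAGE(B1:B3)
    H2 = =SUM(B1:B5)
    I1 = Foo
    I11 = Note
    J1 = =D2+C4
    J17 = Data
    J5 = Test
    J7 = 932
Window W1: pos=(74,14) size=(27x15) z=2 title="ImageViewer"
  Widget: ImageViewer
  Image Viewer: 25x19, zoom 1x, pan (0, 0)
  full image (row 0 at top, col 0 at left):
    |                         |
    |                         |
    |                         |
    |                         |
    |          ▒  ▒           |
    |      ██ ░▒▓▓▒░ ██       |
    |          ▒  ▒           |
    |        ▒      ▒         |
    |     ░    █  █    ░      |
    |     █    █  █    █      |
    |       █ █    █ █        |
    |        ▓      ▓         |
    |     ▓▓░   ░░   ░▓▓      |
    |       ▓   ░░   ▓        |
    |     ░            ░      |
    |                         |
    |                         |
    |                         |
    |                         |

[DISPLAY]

                ┃  2        0       ┃                 
                ┃  3   196.15       ┃                 
                ┃  4        0       ┃                 
                ┃  5        0       ┃                 
                ┃  6        0       ┃                 
                ┃  7        0       ┃                 
                ┃  8        0       ┃         ┏━━━━━━━
                ┃  9        0       ┃         ┃ ImageV
                ┃ 10        0       ┃         ┠───────
                ┃ 11        0       ┃         ┃       
                ┃ 12        0       ┃         ┃       
                ┃ 13        0       ┃         ┃       
                ┗━━━━━━━━━━━━━━━━━━━┛         ┃       
                                              ┃       
                                              ┃      █
                                              ┃       
                                              ┃       
                                              ┃     ░ 
                                              ┃     █ 
                                              ┃       
                                              ┗━━━━━━━
                                                      


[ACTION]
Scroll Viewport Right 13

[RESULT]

   ┃  2        0       ┃                              
   ┃  3   196.15       ┃                              
   ┃  4        0       ┃                              
   ┃  5        0       ┃                              
   ┃  6        0       ┃                              
   ┃  7        0       ┃                              
   ┃  8        0       ┃         ┏━━━━━━━━━━━━━━━━━━━━
   ┃  9        0       ┃         ┃ ImageViewer        
   ┃ 10        0       ┃         ┠────────────────────
   ┃ 11        0       ┃         ┃                    
   ┃ 12        0       ┃         ┃                    
   ┃ 13        0       ┃         ┃                    
   ┗━━━━━━━━━━━━━━━━━━━┛         ┃                    
                                 ┃          ▒  ▒      
                                 ┃      ██ ░▒▓▓▒░ ██  
                                 ┃          ▒  ▒      
                                 ┃        ▒      ▒    
                                 ┃     ░    █  █    ░ 
                                 ┃     █    █  █    █ 
                                 ┃       █ █    █ █   
                                 ┗━━━━━━━━━━━━━━━━━━━━
                                                      


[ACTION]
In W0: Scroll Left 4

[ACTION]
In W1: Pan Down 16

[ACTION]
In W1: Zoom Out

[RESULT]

   ┃  2        0       ┃                              
   ┃  3   196.15       ┃                              
   ┃  4        0       ┃                              
   ┃  5        0       ┃                              
   ┃  6        0       ┃                              
   ┃  7        0       ┃                              
   ┃  8        0       ┃         ┏━━━━━━━━━━━━━━━━━━━━
   ┃  9        0       ┃         ┃ ImageViewer        
   ┃ 10        0       ┃         ┠────────────────────
   ┃ 11        0       ┃         ┃                    
   ┃ 12        0       ┃         ┃                    
   ┃ 13        0       ┃         ┃                    
   ┗━━━━━━━━━━━━━━━━━━━┛         ┃                    
                                 ┃                    
                                 ┃                    
                                 ┃                    
                                 ┃                    
                                 ┃                    
                                 ┃                    
                                 ┃                    
                                 ┗━━━━━━━━━━━━━━━━━━━━
                                                      


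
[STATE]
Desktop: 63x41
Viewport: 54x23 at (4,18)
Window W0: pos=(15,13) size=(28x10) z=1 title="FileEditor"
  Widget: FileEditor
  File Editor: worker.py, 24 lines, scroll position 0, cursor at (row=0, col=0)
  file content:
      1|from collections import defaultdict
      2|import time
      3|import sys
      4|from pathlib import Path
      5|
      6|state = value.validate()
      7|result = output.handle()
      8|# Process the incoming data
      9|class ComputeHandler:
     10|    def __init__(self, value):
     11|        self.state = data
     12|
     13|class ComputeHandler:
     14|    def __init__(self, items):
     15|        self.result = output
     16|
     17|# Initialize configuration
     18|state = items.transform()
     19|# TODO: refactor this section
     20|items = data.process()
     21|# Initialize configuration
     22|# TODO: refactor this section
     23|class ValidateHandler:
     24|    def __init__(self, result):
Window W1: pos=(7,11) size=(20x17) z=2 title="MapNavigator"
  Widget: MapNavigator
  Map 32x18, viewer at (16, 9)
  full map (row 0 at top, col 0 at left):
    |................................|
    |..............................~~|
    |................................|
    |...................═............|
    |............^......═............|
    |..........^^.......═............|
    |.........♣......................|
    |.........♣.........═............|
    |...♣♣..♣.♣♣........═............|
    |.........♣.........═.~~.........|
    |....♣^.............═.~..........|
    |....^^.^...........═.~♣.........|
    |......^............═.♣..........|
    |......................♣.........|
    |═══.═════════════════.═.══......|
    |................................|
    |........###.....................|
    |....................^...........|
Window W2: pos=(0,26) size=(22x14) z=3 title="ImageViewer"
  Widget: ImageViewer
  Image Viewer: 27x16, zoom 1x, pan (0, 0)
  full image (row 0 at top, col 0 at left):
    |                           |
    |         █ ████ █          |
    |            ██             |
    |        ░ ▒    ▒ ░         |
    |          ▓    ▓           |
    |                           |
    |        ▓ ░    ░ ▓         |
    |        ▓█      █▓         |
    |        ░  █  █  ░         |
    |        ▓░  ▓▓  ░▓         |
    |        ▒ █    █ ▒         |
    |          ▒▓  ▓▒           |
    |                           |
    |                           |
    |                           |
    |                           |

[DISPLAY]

   ┃..♣.........═.....┃              ░┃               
   ┃♣.♣♣........═.....┃b import Path ░┃               
   ┃..♣......@..═.~~..┃              ░┃               
   ┃............═.~...┃ue.validate() ▼┃               
   ┃^...........═.~♣..┃━━━━━━━━━━━━━━━┛               
   ┃............═.♣...┃                               
   ┃...............♣..┃                               
   ┃══════════════.═.═┃                               
━━━━━━━━━━━━━━━━━┓....┃                               
ageViewer        ┃━━━━┛                               
─────────────────┨                                    
                 ┃                                    
      █ ████ █   ┃                                    
         ██      ┃                                    
     ░ ▒    ▒ ░  ┃                                    
       ▓    ▓    ┃                                    
                 ┃                                    
     ▓ ░    ░ ▓  ┃                                    
     ▓█      █▓  ┃                                    
     ░  █  █  ░  ┃                                    
     ▓░  ▓▓  ░▓  ┃                                    
━━━━━━━━━━━━━━━━━┛                                    
                                                      


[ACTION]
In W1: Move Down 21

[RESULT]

   ┃..................┃              ░┃               
   ┃.###..............┃b import Path ░┃               
   ┃.........@...^....┃              ░┃               
   ┃                  ┃ue.validate() ▼┃               
   ┃                  ┃━━━━━━━━━━━━━━━┛               
   ┃                  ┃                               
   ┃                  ┃                               
   ┃                  ┃                               
━━━━━━━━━━━━━━━━━┓    ┃                               
ageViewer        ┃━━━━┛                               
─────────────────┨                                    
                 ┃                                    
      █ ████ █   ┃                                    
         ██      ┃                                    
     ░ ▒    ▒ ░  ┃                                    
       ▓    ▓    ┃                                    
                 ┃                                    
     ▓ ░    ░ ▓  ┃                                    
     ▓█      █▓  ┃                                    
     ░  █  █  ░  ┃                                    
     ▓░  ▓▓  ░▓  ┃                                    
━━━━━━━━━━━━━━━━━┛                                    
                                                      


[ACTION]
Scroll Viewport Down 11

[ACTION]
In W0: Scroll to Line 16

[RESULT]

   ┃..................┃ms.transform()░┃               
   ┃.###..............┃actor this sec░┃               
   ┃.........@...^....┃a.process()   █┃               
   ┃                  ┃e configuratio▼┃               
   ┃                  ┃━━━━━━━━━━━━━━━┛               
   ┃                  ┃                               
   ┃                  ┃                               
   ┃                  ┃                               
━━━━━━━━━━━━━━━━━┓    ┃                               
ageViewer        ┃━━━━┛                               
─────────────────┨                                    
                 ┃                                    
      █ ████ █   ┃                                    
         ██      ┃                                    
     ░ ▒    ▒ ░  ┃                                    
       ▓    ▓    ┃                                    
                 ┃                                    
     ▓ ░    ░ ▓  ┃                                    
     ▓█      █▓  ┃                                    
     ░  █  █  ░  ┃                                    
     ▓░  ▓▓  ░▓  ┃                                    
━━━━━━━━━━━━━━━━━┛                                    
                                                      
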